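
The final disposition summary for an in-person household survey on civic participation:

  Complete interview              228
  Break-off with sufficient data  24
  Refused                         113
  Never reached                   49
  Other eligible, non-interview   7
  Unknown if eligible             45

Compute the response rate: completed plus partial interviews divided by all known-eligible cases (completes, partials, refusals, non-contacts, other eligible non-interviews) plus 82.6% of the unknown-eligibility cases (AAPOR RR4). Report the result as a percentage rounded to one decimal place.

Top: 228 + 24 = 252
Known eligible: 228 + 24 + 113 + 49 + 7 = 421
Eligible share of unknowns: 0.8260 × 45 = 37.17
Denom: 421 + 37.17 = 458.17
RR4 = 252 / 458.17 = 0.5500

55.0%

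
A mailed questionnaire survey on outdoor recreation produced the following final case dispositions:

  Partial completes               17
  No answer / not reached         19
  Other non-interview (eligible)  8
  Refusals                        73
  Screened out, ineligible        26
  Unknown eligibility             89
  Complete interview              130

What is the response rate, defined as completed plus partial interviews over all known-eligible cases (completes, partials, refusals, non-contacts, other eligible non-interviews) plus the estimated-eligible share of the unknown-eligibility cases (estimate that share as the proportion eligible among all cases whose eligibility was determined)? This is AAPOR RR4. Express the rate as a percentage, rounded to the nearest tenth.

Top → 130 + 17 = 147
Known eligible → 130 + 17 + 73 + 19 + 8 = 247
e = 247 / (247 + 26) = 247 / 273 = 0.9048
e × U → 0.9048 × 89 = 80.53
Denom → 247 + 80.53 = 327.53
RR4 = 147 / 327.53 = 0.4488

44.9%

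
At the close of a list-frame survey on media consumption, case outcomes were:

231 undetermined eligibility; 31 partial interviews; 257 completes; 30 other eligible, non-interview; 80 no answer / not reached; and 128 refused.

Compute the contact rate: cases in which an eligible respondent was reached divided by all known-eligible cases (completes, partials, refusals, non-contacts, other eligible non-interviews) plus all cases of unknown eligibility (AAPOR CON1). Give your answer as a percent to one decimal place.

Top = 257 + 31 + 128 + 30 = 446
Denominator = 257 + 31 + 128 + 80 + 30 + 231 = 757
CON1 = 446 / 757 = 0.5892

58.9%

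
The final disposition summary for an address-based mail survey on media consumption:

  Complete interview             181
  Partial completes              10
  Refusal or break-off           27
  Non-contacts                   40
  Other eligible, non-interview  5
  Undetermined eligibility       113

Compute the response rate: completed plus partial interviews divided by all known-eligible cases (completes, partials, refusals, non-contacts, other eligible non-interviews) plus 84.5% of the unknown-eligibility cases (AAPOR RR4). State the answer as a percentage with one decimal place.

Num → 181 + 10 = 191
Eligible (known) → 181 + 10 + 27 + 40 + 5 = 263
Estimated eligible among unknowns → 0.8450 × 113 = 95.48
Denominator → 263 + 95.48 = 358.48
RR4 = 191 / 358.48 = 0.5328

53.3%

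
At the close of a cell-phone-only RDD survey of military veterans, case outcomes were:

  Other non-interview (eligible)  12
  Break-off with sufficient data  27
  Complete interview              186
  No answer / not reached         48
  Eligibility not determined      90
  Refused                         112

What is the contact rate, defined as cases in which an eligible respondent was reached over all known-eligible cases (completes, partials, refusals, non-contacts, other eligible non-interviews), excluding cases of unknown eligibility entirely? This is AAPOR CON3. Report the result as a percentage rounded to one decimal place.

Numerator: 186 + 27 + 112 + 12 = 337
Denominator: 186 + 27 + 112 + 48 + 12 = 385
CON3 = 337 / 385 = 0.8753

87.5%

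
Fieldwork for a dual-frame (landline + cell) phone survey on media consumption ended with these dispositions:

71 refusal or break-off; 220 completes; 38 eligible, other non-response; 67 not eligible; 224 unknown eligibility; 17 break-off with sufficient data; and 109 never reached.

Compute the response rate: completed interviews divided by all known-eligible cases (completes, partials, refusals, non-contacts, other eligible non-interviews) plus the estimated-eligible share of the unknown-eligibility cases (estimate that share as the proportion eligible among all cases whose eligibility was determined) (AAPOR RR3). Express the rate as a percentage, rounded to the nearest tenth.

Top → 220
Eligible (known) → 220 + 17 + 71 + 109 + 38 = 455
e = 455 / (455 + 67) = 455 / 522 = 0.8716
Eligible share of unknowns → 0.8716 × 224 = 195.24
Denom → 455 + 195.24 = 650.24
RR3 = 220 / 650.24 = 0.3383

33.8%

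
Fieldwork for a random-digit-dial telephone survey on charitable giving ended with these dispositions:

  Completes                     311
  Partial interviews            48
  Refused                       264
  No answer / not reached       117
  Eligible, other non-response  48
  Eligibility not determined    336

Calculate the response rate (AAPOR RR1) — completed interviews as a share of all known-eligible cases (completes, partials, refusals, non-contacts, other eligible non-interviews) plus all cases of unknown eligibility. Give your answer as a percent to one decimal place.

Num = 311
Base = 311 + 48 + 264 + 117 + 48 + 336 = 1124
RR1 = 311 / 1124 = 0.2767

27.7%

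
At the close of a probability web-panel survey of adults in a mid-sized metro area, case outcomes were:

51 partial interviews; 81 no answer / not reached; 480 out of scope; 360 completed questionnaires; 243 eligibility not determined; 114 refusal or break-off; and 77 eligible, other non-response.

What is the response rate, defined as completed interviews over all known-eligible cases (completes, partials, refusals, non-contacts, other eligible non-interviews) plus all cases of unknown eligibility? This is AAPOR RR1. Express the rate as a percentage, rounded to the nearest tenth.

Num = 360
Denom = 360 + 51 + 114 + 81 + 77 + 243 = 926
RR1 = 360 / 926 = 0.3888

38.9%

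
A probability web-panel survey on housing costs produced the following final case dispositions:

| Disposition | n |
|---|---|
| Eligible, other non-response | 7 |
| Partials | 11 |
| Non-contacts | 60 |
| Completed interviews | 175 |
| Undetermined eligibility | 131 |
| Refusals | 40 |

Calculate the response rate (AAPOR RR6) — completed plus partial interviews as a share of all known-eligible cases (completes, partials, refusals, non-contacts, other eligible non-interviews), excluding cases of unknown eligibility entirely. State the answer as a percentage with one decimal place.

Top → 175 + 11 = 186
Base → 175 + 11 + 40 + 60 + 7 = 293
RR6 = 186 / 293 = 0.6348

63.5%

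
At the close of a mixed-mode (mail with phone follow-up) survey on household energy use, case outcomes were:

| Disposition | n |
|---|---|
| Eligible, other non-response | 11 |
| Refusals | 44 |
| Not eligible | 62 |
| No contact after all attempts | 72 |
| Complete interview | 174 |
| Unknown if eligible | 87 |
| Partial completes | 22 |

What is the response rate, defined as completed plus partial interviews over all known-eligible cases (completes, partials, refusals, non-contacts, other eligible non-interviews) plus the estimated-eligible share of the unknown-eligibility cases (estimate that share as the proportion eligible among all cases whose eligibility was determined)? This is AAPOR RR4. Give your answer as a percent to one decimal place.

49.5%

Num → 174 + 22 = 196
Eligible (known) → 174 + 22 + 44 + 72 + 11 = 323
e = 323 / (323 + 62) = 323 / 385 = 0.8390
e × U → 0.8390 × 87 = 72.99
Denominator → 323 + 72.99 = 395.99
RR4 = 196 / 395.99 = 0.4950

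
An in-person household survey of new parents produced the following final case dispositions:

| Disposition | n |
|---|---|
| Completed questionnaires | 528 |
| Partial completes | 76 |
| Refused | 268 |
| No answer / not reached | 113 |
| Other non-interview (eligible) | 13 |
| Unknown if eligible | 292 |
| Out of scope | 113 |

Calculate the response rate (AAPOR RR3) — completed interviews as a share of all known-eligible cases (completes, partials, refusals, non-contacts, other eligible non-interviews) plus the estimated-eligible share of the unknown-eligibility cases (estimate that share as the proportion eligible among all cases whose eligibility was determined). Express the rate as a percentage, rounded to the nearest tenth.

Num = 528
Eligible (known) = 528 + 76 + 268 + 113 + 13 = 998
e = 998 / (998 + 113) = 998 / 1111 = 0.8983
Eligible share of unknowns = 0.8983 × 292 = 262.30
Base = 998 + 262.30 = 1260.30
RR3 = 528 / 1260.30 = 0.4189

41.9%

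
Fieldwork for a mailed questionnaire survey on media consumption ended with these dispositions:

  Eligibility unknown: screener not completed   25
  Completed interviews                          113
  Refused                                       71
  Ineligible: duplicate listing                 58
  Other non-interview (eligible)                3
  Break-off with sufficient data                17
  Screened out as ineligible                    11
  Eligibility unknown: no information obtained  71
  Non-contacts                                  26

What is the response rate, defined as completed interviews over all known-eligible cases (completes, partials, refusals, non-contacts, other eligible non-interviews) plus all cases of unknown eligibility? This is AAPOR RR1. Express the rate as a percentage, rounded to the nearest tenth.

34.7%

Unknown eligibility = 25 + 71 = 96
Not eligible = 11 + 58 = 69
Numerator = 113
Base = 113 + 17 + 71 + 26 + 3 + 96 = 326
RR1 = 113 / 326 = 0.3466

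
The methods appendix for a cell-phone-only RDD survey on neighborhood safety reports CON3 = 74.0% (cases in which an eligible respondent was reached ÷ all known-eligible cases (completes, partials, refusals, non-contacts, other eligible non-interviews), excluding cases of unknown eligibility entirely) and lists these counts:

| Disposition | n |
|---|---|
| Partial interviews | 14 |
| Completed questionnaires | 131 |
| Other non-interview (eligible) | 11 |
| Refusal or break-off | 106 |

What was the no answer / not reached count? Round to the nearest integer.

92

Numerator: 131 + 14 + 106 + 11 = 262
CON3 = 262 / D = 0.740
D = 262 / 0.740 = 354.1
Remaining denominator categories sum to 262
no answer / not reached = 354.1 − 262 ≈ 92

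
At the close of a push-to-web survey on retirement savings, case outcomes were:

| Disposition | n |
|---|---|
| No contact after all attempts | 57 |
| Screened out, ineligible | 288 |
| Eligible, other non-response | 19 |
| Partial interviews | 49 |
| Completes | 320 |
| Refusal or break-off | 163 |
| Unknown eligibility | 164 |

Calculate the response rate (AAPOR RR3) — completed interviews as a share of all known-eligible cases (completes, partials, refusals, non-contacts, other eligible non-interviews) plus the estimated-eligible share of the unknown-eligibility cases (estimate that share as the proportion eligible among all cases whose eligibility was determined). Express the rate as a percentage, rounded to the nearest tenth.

Num = 320
Determined eligible = 320 + 49 + 163 + 57 + 19 = 608
e = 608 / (608 + 288) = 608 / 896 = 0.6786
Eligible share of unknowns = 0.6786 × 164 = 111.29
Denom = 608 + 111.29 = 719.29
RR3 = 320 / 719.29 = 0.4449

44.5%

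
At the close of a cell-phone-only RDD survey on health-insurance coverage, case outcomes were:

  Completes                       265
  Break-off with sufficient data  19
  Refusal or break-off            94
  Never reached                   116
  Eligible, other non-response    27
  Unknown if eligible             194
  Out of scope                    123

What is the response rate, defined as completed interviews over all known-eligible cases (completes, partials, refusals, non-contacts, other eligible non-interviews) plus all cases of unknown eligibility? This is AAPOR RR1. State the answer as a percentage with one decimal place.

37.1%

Top → 265
Denom → 265 + 19 + 94 + 116 + 27 + 194 = 715
RR1 = 265 / 715 = 0.3706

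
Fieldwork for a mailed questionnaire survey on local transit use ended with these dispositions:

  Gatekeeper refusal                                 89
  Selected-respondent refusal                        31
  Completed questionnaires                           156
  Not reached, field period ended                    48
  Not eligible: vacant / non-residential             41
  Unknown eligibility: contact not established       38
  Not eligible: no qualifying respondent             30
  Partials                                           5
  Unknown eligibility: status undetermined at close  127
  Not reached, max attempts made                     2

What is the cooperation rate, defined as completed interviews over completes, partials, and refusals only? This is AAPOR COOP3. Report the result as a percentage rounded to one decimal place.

Declined to participate = 89 + 31 = 120
No contact after all attempts = 48 + 2 = 50
Eligibility not determined = 38 + 127 = 165
Ineligible = 30 + 41 = 71
Num = 156
Denominator = 156 + 5 + 120 = 281
COOP3 = 156 / 281 = 0.5552

55.5%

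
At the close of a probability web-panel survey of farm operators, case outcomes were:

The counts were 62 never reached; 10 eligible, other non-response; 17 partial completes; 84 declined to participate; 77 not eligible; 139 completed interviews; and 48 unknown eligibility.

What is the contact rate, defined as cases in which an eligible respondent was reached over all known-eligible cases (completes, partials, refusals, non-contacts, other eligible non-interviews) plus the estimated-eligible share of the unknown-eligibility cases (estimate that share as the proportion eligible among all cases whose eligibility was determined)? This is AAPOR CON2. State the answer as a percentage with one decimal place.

Top = 139 + 17 + 84 + 10 = 250
Determined eligible = 139 + 17 + 84 + 62 + 10 = 312
e = 312 / (312 + 77) = 312 / 389 = 0.8021
Estimated eligible among unknowns = 0.8021 × 48 = 38.50
Denominator = 312 + 38.50 = 350.50
CON2 = 250 / 350.50 = 0.7133

71.3%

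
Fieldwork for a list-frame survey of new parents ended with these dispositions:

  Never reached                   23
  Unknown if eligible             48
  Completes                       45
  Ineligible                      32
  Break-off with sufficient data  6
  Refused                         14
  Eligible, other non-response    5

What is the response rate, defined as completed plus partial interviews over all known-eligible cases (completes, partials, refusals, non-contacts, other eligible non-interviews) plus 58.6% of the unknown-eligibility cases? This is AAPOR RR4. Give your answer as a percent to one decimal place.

42.1%

Numerator: 45 + 6 = 51
Known eligible: 45 + 6 + 14 + 23 + 5 = 93
Estimated eligible among unknowns: 0.5860 × 48 = 28.13
Base: 93 + 28.13 = 121.13
RR4 = 51 / 121.13 = 0.4210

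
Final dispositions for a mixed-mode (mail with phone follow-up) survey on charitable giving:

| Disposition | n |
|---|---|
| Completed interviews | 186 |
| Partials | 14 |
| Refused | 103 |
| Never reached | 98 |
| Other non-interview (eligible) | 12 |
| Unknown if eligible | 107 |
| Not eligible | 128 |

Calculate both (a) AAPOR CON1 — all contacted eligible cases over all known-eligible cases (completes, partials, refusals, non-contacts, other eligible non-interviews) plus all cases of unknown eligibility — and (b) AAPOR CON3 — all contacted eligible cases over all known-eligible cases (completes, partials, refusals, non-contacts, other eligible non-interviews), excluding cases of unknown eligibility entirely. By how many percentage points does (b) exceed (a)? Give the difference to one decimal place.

Top: 186 + 14 + 103 + 12 = 315
Base: 186 + 14 + 103 + 98 + 12 + 107 = 520
CON1 = 315 / 520 = 0.6058
Base: 186 + 14 + 103 + 98 + 12 = 413
CON3 = 315 / 413 = 0.7627
Difference = 76.27 − 60.58 = 15.69 percentage points

15.7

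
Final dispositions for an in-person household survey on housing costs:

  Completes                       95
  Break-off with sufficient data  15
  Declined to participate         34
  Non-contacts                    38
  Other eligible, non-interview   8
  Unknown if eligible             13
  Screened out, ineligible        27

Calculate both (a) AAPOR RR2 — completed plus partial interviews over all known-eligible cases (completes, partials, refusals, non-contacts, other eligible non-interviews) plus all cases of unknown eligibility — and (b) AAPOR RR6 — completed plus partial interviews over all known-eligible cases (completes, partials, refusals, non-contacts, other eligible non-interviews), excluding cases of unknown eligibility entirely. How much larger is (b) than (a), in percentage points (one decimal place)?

Num → 95 + 15 = 110
Denom → 95 + 15 + 34 + 38 + 8 + 13 = 203
RR2 = 110 / 203 = 0.5419
Denom → 95 + 15 + 34 + 38 + 8 = 190
RR6 = 110 / 190 = 0.5789
Difference = 57.89 − 54.19 = 3.70 percentage points

3.7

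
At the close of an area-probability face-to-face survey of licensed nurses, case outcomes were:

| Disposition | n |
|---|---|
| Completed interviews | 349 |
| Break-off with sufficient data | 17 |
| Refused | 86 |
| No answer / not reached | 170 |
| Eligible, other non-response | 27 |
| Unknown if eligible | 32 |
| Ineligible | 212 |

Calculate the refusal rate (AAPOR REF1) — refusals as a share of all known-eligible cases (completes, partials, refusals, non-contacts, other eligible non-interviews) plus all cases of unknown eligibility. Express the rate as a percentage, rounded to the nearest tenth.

12.6%

Numerator → 86
Base → 349 + 17 + 86 + 170 + 27 + 32 = 681
REF1 = 86 / 681 = 0.1263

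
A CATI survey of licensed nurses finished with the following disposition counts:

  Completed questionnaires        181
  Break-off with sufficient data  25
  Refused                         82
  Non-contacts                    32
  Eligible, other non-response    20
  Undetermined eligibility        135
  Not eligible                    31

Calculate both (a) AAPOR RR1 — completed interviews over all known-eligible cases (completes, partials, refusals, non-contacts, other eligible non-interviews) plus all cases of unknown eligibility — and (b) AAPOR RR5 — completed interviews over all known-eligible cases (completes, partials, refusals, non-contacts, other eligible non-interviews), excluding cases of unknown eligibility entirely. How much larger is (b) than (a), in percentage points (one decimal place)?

15.1

Num = 181
Base = 181 + 25 + 82 + 32 + 20 + 135 = 475
RR1 = 181 / 475 = 0.3811
Base = 181 + 25 + 82 + 32 + 20 = 340
RR5 = 181 / 340 = 0.5324
Difference = 53.24 − 38.11 = 15.13 percentage points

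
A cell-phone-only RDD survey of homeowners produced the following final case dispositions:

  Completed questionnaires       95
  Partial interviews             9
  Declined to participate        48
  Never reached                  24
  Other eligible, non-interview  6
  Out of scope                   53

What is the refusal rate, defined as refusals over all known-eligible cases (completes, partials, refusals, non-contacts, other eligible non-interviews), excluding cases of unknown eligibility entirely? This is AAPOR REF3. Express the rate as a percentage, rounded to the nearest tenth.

Numerator: 48
Base: 95 + 9 + 48 + 24 + 6 = 182
REF3 = 48 / 182 = 0.2637

26.4%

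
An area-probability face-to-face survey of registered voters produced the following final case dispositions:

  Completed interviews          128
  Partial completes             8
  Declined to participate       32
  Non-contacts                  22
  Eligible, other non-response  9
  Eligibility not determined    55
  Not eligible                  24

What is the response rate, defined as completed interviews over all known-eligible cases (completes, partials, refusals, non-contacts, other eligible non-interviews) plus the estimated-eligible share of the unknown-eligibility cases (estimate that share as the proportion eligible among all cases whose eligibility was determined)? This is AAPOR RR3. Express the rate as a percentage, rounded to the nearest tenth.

51.6%

Numerator = 128
Eligible (known) = 128 + 8 + 32 + 22 + 9 = 199
e = 199 / (199 + 24) = 199 / 223 = 0.8924
Estimated eligible among unknowns = 0.8924 × 55 = 49.08
Denom = 199 + 49.08 = 248.08
RR3 = 128 / 248.08 = 0.5160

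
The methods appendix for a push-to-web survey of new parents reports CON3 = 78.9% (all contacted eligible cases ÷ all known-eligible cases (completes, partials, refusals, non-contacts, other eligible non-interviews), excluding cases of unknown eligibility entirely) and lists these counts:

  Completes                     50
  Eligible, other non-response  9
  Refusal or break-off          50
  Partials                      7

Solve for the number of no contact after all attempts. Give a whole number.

31

Top: 50 + 7 + 50 + 9 = 116
CON3 = 116 / D = 0.789
D = 116 / 0.789 = 147.0
Remaining denominator categories sum to 116
no contact after all attempts = 147.0 − 116 ≈ 31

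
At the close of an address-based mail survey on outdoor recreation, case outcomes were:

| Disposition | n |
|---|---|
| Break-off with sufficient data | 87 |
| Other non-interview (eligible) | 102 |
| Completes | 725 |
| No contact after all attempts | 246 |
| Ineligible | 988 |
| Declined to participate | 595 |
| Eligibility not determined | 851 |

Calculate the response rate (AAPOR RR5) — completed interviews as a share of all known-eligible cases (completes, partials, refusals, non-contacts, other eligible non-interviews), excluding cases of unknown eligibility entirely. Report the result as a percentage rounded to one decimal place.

Numerator = 725
Denominator = 725 + 87 + 595 + 246 + 102 = 1755
RR5 = 725 / 1755 = 0.4131

41.3%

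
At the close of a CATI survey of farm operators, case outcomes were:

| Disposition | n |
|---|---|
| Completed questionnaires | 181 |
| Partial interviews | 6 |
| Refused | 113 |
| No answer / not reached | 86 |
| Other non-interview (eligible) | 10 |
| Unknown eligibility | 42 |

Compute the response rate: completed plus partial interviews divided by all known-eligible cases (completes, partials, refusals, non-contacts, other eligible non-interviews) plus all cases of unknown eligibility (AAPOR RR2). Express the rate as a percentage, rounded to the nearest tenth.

Num: 181 + 6 = 187
Denom: 181 + 6 + 113 + 86 + 10 + 42 = 438
RR2 = 187 / 438 = 0.4269

42.7%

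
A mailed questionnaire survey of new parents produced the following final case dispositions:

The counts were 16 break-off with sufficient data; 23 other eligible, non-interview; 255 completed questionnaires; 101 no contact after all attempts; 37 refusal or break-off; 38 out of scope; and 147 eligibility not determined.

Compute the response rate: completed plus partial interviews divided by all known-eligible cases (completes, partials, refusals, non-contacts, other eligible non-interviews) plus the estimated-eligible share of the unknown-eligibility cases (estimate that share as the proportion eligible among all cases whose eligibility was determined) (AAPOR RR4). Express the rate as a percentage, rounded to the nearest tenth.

Num = 255 + 16 = 271
Determined eligible = 255 + 16 + 37 + 101 + 23 = 432
e = 432 / (432 + 38) = 432 / 470 = 0.9191
e × U = 0.9191 × 147 = 135.11
Denom = 432 + 135.11 = 567.11
RR4 = 271 / 567.11 = 0.4779

47.8%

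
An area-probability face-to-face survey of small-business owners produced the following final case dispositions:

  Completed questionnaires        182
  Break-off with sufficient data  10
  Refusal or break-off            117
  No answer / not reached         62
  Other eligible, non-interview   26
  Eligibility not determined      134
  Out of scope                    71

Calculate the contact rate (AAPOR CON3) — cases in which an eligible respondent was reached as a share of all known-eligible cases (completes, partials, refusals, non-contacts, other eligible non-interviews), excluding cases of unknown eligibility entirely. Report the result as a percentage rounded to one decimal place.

Numerator = 182 + 10 + 117 + 26 = 335
Base = 182 + 10 + 117 + 62 + 26 = 397
CON3 = 335 / 397 = 0.8438

84.4%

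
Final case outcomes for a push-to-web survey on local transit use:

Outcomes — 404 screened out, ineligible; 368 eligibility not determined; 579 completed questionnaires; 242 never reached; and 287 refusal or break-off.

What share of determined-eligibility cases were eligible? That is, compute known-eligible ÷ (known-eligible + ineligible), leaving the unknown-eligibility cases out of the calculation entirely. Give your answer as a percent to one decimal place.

73.3%

Known eligible = 579 + 287 + 242 = 1108
e = 1108 / (1108 + 404) = 1108 / 1512 = 0.7328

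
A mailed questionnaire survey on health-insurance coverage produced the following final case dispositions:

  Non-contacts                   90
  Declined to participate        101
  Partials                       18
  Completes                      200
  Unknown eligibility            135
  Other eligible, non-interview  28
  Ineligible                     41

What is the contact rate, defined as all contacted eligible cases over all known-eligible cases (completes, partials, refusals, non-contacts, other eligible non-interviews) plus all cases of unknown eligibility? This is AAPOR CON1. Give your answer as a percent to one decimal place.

60.7%

Top → 200 + 18 + 101 + 28 = 347
Base → 200 + 18 + 101 + 90 + 28 + 135 = 572
CON1 = 347 / 572 = 0.6066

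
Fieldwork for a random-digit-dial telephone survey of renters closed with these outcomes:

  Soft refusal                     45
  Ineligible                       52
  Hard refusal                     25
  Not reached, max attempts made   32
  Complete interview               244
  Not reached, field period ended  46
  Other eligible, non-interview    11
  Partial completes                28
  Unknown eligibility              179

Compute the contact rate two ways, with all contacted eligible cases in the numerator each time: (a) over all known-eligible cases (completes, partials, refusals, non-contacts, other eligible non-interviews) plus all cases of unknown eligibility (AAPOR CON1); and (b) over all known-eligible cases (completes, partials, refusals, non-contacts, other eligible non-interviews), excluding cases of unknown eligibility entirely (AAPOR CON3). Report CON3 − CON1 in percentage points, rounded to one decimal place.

24.0

Declined to participate = 25 + 45 = 70
Non-contacts = 46 + 32 = 78
Num → 244 + 28 + 70 + 11 = 353
Denom → 244 + 28 + 70 + 78 + 11 + 179 = 610
CON1 = 353 / 610 = 0.5787
Denom → 244 + 28 + 70 + 78 + 11 = 431
CON3 = 353 / 431 = 0.8190
Difference = 81.90 − 57.87 = 24.03 percentage points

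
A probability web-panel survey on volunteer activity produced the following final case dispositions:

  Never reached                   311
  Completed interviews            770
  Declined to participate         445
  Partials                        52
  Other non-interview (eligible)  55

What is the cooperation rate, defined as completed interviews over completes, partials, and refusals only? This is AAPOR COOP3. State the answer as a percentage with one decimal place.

60.8%

Top = 770
Denom = 770 + 52 + 445 = 1267
COOP3 = 770 / 1267 = 0.6077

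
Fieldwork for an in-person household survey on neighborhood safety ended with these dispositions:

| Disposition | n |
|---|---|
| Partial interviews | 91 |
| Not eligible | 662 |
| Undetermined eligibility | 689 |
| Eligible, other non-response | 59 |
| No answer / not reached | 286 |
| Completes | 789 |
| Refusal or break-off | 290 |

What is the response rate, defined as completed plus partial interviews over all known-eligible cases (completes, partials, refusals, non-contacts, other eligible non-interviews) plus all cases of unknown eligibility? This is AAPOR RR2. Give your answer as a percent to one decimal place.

Top: 789 + 91 = 880
Denominator: 789 + 91 + 290 + 286 + 59 + 689 = 2204
RR2 = 880 / 2204 = 0.3993

39.9%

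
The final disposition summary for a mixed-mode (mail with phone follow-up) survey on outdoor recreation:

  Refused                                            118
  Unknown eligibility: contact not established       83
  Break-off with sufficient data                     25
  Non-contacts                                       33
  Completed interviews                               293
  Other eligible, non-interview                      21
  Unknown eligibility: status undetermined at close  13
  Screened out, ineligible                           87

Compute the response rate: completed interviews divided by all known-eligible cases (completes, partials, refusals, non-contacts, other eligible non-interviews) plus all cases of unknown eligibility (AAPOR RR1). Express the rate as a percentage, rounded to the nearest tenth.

50.0%

Undetermined eligibility = 83 + 13 = 96
Num → 293
Base → 293 + 25 + 118 + 33 + 21 + 96 = 586
RR1 = 293 / 586 = 0.5000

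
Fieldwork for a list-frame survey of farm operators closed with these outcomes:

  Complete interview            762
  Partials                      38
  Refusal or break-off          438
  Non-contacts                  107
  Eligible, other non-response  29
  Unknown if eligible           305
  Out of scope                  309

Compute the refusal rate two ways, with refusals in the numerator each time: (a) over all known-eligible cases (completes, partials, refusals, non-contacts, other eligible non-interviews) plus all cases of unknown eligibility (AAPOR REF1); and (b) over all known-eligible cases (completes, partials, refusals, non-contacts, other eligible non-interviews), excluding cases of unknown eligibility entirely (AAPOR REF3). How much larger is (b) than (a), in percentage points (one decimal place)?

5.8

Num: 438
Denom: 762 + 38 + 438 + 107 + 29 + 305 = 1679
REF1 = 438 / 1679 = 0.2609
Denom: 762 + 38 + 438 + 107 + 29 = 1374
REF3 = 438 / 1374 = 0.3188
Difference = 31.88 − 26.09 = 5.79 percentage points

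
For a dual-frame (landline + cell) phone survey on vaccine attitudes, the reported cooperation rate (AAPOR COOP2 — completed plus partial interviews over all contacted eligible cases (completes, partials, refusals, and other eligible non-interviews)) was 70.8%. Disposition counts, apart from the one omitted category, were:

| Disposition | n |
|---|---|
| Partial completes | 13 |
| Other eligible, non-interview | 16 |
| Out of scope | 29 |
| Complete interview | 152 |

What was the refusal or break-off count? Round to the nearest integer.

Top: 152 + 13 = 165
COOP2 = 165 / D = 0.708
D = 165 / 0.708 = 233.1
Other denominator terms total 181
refusal or break-off = 233.1 − 181 ≈ 52

52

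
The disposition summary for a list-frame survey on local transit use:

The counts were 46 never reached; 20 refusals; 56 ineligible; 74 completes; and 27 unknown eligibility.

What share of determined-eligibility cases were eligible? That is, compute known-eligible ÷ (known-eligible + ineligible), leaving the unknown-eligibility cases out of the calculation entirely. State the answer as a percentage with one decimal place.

71.4%

Determined eligible: 74 + 20 + 46 = 140
e = 140 / (140 + 56) = 140 / 196 = 0.7143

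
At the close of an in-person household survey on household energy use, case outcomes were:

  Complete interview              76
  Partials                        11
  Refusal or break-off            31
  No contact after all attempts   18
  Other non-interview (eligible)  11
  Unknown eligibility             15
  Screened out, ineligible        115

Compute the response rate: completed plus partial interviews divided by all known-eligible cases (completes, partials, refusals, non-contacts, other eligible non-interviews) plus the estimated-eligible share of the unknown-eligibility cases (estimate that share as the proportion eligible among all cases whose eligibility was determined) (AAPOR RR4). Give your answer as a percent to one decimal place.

56.0%

Num = 76 + 11 = 87
Known eligible = 76 + 11 + 31 + 18 + 11 = 147
e = 147 / (147 + 115) = 147 / 262 = 0.5611
Eligible share of unknowns = 0.5611 × 15 = 8.42
Base = 147 + 8.42 = 155.42
RR4 = 87 / 155.42 = 0.5598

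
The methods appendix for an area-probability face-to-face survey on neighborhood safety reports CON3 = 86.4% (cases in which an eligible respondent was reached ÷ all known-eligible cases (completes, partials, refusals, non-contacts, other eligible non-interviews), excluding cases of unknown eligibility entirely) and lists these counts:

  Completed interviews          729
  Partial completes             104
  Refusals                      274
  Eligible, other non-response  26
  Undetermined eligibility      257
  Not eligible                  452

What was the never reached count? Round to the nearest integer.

178

Top = 729 + 104 + 274 + 26 = 1133
CON3 = 1133 / D = 0.864
D = 1133 / 0.864 = 1311.3
Remaining denominator categories sum to 1133
never reached = 1311.3 − 1133 ≈ 178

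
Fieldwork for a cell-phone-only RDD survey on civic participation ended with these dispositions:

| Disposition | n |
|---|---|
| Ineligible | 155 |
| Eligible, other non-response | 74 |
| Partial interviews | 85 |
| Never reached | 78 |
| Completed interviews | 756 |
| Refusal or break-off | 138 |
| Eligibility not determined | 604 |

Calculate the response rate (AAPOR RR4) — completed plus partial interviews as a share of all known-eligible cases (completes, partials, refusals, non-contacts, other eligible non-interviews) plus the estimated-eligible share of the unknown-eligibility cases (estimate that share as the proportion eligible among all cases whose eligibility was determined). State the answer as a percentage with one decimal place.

Numerator: 756 + 85 = 841
Determined eligible: 756 + 85 + 138 + 78 + 74 = 1131
e = 1131 / (1131 + 155) = 1131 / 1286 = 0.8795
Estimated eligible among unknowns: 0.8795 × 604 = 531.22
Denom: 1131 + 531.22 = 1662.22
RR4 = 841 / 1662.22 = 0.5059

50.6%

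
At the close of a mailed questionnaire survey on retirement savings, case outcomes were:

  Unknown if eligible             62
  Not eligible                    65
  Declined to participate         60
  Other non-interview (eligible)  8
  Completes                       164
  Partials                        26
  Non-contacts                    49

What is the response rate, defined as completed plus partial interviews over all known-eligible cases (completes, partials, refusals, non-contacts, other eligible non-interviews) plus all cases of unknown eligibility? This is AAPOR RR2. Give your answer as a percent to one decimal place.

Numerator: 164 + 26 = 190
Base: 164 + 26 + 60 + 49 + 8 + 62 = 369
RR2 = 190 / 369 = 0.5149

51.5%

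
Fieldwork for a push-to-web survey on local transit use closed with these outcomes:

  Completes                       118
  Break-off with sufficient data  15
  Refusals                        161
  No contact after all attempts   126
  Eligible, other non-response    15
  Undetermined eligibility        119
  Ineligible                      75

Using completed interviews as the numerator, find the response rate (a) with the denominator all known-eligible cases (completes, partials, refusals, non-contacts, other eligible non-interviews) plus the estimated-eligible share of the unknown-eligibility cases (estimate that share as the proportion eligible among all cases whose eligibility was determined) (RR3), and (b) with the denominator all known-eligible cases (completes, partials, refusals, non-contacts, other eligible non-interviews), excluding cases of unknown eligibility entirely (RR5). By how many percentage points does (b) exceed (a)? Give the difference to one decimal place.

Top = 118
Known eligible = 118 + 15 + 161 + 126 + 15 = 435
e = 435 / (435 + 75) = 435 / 510 = 0.8529
Eligible share of unknowns = 0.8529 × 119 = 101.50
Denominator = 435 + 101.50 = 536.50
RR3 = 118 / 536.50 = 0.2199
Denominator = 118 + 15 + 161 + 126 + 15 = 435
RR5 = 118 / 435 = 0.2713
Difference = 27.13 − 21.99 = 5.14 percentage points

5.1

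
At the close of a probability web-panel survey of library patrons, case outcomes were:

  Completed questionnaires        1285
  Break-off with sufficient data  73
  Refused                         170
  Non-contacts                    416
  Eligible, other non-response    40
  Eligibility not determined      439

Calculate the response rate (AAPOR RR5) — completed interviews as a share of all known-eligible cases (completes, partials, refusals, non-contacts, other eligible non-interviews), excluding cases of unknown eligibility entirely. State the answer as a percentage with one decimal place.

Top = 1285
Denom = 1285 + 73 + 170 + 416 + 40 = 1984
RR5 = 1285 / 1984 = 0.6477

64.8%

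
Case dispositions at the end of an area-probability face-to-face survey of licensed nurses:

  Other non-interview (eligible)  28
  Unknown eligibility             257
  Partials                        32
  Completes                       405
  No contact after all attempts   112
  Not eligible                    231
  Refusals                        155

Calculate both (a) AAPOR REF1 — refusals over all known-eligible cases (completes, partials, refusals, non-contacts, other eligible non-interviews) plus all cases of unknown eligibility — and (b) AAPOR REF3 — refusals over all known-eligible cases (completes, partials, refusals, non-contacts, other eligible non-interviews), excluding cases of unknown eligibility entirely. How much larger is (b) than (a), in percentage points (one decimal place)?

Num → 155
Base → 405 + 32 + 155 + 112 + 28 + 257 = 989
REF1 = 155 / 989 = 0.1567
Base → 405 + 32 + 155 + 112 + 28 = 732
REF3 = 155 / 732 = 0.2117
Difference = 21.17 − 15.67 = 5.50 percentage points

5.5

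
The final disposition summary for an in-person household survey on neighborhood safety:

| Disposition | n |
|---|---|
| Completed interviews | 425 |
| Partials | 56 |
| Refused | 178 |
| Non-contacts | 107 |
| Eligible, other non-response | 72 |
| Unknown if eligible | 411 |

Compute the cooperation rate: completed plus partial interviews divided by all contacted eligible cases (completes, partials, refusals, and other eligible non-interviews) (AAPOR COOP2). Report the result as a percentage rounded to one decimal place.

65.8%

Top: 425 + 56 = 481
Base: 425 + 56 + 178 + 72 = 731
COOP2 = 481 / 731 = 0.6580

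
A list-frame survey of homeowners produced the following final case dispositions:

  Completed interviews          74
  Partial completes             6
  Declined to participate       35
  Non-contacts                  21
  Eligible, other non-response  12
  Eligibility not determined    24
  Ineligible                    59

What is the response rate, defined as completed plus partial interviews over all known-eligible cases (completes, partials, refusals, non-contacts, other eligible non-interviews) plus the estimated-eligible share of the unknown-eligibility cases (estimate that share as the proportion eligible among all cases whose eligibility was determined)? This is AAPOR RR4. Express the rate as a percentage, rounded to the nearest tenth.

48.4%

Top → 74 + 6 = 80
Eligible (known) → 74 + 6 + 35 + 21 + 12 = 148
e = 148 / (148 + 59) = 148 / 207 = 0.7150
Eligible share of unknowns → 0.7150 × 24 = 17.16
Denom → 148 + 17.16 = 165.16
RR4 = 80 / 165.16 = 0.4844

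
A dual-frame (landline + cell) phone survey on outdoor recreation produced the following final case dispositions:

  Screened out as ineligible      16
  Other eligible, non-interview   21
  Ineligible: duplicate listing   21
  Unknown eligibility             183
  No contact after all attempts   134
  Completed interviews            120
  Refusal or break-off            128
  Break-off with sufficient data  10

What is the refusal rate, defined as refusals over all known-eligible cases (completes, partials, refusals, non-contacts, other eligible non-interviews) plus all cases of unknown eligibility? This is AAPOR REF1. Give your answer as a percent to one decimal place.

21.5%

Out of scope = 16 + 21 = 37
Num → 128
Denom → 120 + 10 + 128 + 134 + 21 + 183 = 596
REF1 = 128 / 596 = 0.2148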